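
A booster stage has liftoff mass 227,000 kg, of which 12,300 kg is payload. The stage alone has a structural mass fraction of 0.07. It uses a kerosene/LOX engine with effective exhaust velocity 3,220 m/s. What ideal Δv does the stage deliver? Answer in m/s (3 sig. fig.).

Stage wet mass = m₀ − payload = 227,000 − 12,300 = 214,700 kg.
Stage dry mass = ε × stage wet mass = 0.07 × 214,700 = 15,029 kg.
Burnout mass m_f = stage dry + payload = 15,029 + 12,300 = 27,329 kg.
By the Tsiolkovsky rocket equation, Δv = v_e · ln(227,000/27,329) = 3220.0 × ln(8.306) = 3220.0 × 2.1170 ≈ 6817 m/s.

Δv ≈ 6820 m/s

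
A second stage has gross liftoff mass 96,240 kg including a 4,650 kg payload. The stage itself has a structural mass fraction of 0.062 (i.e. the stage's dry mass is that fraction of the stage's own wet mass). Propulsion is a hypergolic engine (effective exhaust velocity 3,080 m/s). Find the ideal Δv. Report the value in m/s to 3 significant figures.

Δv ≈ 6870 m/s

Stage wet mass = m₀ − payload = 96,240 − 4,650 = 91,590 kg.
Stage dry mass = ε × stage wet mass = 0.062 × 91,590 = 5,678.58 kg.
Burnout mass m_f = stage dry + payload = 5,678.58 + 4,650 = 10,328.58 kg.
Δv = v_e · ln(96,240/10,328.58) = 3080.0 × ln(9.318) = 3080.0 × 2.2319 ≈ 6874 m/s.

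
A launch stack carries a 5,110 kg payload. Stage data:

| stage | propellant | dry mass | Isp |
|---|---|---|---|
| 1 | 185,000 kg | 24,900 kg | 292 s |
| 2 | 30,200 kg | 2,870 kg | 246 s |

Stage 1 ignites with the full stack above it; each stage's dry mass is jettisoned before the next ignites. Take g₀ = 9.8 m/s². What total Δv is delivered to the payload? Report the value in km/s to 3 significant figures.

Δv ≈ 7.69 km/s

Ignition mass of stage 1 = 185,000+24,900 + 30,200+2,870 + 5,110 = 248,080 kg.
Stage 1: m₀ = 248,080 kg, m_f = 248,080 − 185,000 = 63,080 kg; Δv = 292×9.8×ln(3.933) = 2861.6×1.3693 ≈ 3919 m/s.
Stage 2: m₀ = 38,180 kg, m_f = 38,180 − 30,200 = 7,980 kg; Δv = 246×9.8×ln(4.784) = 2410.8×1.5654 ≈ 3774 m/s.
Total Δv = 3919 + 3774 = 7693 m/s.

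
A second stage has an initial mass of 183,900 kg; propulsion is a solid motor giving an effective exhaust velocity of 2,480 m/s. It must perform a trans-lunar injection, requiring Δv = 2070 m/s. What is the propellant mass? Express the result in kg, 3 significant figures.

propellant mass ≈ 104000 kg

Rocket equation: m₀/m_f = exp(Δv / v_e) = exp(2070 / 2480.0) = exp(0.8347) = 2.3041.
m_f = 183,900 / 2.3041 = 79,814.2 kg, so propellant = m₀ − m_f = 183,900 − 79,814.2 = 104,085.8 kg.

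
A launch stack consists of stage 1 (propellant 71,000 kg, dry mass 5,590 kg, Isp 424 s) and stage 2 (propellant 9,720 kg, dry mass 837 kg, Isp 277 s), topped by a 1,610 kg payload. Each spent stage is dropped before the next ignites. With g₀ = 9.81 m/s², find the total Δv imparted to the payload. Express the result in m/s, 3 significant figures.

Ignition mass of stage 1 = 71,000+5,590 + 9,720+837 + 1,610 = 88,757 kg.
Stage 1: m₀ = 88,757 kg, m_f = 88,757 − 71,000 = 17,757 kg; Δv = 424×9.81×ln(4.998) = 4159.4×1.6091 ≈ 6693 m/s.
Stage 2: m₀ = 12,167 kg, m_f = 12,167 − 9,720 = 2,447 kg; Δv = 277×9.81×ln(4.972) = 2717.4×1.6039 ≈ 4358 m/s.
Total Δv = 6693 + 4358 = 11051 m/s.

Δv ≈ 11100 m/s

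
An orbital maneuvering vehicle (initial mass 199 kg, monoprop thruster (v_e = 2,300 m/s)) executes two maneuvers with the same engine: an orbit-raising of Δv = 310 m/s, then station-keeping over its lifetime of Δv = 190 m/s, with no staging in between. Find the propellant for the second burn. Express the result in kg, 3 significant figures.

propellant for the second burn ≈ 13.8 kg

After the first burn: m = 199 × exp(−310/2300.0) = 199 × 0.87391 = 173.908 kg.
After the second burn: m = 173.908 × exp(−190/2300.0) = 173.908 × 0.92071 = 160.119 kg.
Second-burn propellant = 173.908 − 160.119 = 13.789 kg.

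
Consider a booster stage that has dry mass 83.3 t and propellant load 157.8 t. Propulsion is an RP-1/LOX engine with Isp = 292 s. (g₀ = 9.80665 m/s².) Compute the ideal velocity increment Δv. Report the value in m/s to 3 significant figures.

Δv ≈ 3040 m/s

v_e = Isp · g₀ = 292 × 9.80665 = 2863.5 m/s.
m₀ = m_dry + m_prop = 83.3 + 157.8 = 241.1 t.
Δv = v_e · ln(m₀/m_f) = 2863.5 × ln(2.894) = 2863.5 × 1.0628 ≈ 3043.3 m/s.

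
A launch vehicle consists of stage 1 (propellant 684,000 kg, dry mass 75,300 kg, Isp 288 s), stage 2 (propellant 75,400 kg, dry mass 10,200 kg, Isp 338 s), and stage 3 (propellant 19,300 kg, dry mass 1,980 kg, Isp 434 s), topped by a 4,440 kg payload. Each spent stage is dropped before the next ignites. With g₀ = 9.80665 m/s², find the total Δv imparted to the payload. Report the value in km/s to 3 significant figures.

Ignition mass of stage 1 = 684,000+75,300 + 75,400+10,200 + 19,300+1,980 + 4,440 = 870,620 kg.
Stage 1: m₀ = 870,620 kg, m_f = 870,620 − 684,000 = 186,620 kg; Δv = 288×9.80665×ln(4.665) = 2824.3×1.5401 ≈ 4350 m/s.
Stage 2: m₀ = 111,320 kg, m_f = 111,320 − 75,400 = 35,920 kg; Δv = 338×9.80665×ln(3.099) = 3314.6×1.1311 ≈ 3749 m/s.
Stage 3: m₀ = 25,720 kg, m_f = 25,720 − 19,300 = 6,420 kg; Δv = 434×9.80665×ln(4.006) = 4256.1×1.3879 ≈ 5907 m/s.
Total Δv = 4350 + 3749 + 5907 = 14006 m/s.

Δv ≈ 14.0 km/s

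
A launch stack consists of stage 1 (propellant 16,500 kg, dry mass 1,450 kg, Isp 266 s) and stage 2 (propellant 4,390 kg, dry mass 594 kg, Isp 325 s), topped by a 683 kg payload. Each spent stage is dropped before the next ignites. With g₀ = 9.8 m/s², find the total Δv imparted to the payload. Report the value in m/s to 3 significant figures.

Δv ≈ 7870 m/s

Ignition mass of stage 1 = 16,500+1,450 + 4,390+594 + 683 = 23,617 kg.
Stage 1: m₀ = 23,617 kg, m_f = 23,617 − 16,500 = 7,117 kg; Δv = 266×9.8×ln(3.318) = 2606.8×1.1995 ≈ 3127 m/s.
Stage 2: m₀ = 5,667 kg, m_f = 5,667 − 4,390 = 1,277 kg; Δv = 325×9.8×ln(4.438) = 3185.0×1.4901 ≈ 4746 m/s.
Total Δv = 3127 + 4746 = 7873 m/s.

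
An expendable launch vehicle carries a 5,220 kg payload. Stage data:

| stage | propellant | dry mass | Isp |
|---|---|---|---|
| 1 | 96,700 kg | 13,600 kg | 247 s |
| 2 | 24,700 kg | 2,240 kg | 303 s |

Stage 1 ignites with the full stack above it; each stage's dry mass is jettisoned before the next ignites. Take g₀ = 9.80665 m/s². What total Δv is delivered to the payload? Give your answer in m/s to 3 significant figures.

Ignition mass of stage 1 = 96,700+13,600 + 24,700+2,240 + 5,220 = 142,460 kg.
Stage 1: m₀ = 142,460 kg, m_f = 142,460 − 96,700 = 45,760 kg; Δv = 247×9.80665×ln(3.113) = 2422.2×1.1357 ≈ 2751 m/s.
Stage 2: m₀ = 32,160 kg, m_f = 32,160 − 24,700 = 7,460 kg; Δv = 303×9.80665×ln(4.311) = 2971.4×1.4612 ≈ 4342 m/s.
Total Δv = 2751 + 4342 = 7093 m/s.

Δv ≈ 7090 m/s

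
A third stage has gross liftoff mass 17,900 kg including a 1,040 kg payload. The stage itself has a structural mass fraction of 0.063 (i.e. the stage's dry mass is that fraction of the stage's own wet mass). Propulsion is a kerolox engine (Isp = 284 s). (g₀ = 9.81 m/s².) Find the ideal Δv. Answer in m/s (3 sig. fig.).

Δv ≈ 5970 m/s

Stage wet mass = m₀ − payload = 17,900 − 1,040 = 16,860 kg.
Stage dry mass = ε × stage wet mass = 0.063 × 16,860 = 1,062.18 kg.
Burnout mass m_f = stage dry + payload = 1,062.18 + 1,040 = 2,102.18 kg.
v_e = Isp · g₀ = 284 × 9.81 = 2786.0 m/s.
From the ideal rocket equation, Δv = v_e · ln(17,900/2,102.18) = 2786.0 × ln(8.515) = 2786.0 × 2.1418 ≈ 5967 m/s.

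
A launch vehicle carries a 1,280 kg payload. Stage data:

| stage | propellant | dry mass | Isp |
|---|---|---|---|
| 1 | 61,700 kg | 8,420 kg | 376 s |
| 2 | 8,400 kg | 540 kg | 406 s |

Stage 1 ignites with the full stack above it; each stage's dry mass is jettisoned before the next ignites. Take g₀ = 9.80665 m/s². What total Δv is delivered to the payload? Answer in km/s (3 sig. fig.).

Ignition mass of stage 1 = 61,700+8,420 + 8,400+540 + 1,280 = 80,340 kg.
Stage 1: m₀ = 80,340 kg, m_f = 80,340 − 61,700 = 18,640 kg; Δv = 376×9.80665×ln(4.31) = 3687.3×1.4610 ≈ 5387 m/s.
Stage 2: m₀ = 10,220 kg, m_f = 10,220 − 8,400 = 1,820 kg; Δv = 406×9.80665×ln(5.615) = 3981.5×1.7255 ≈ 6870 m/s.
Total Δv = 5387 + 6870 = 12257 m/s.

Δv ≈ 12.3 km/s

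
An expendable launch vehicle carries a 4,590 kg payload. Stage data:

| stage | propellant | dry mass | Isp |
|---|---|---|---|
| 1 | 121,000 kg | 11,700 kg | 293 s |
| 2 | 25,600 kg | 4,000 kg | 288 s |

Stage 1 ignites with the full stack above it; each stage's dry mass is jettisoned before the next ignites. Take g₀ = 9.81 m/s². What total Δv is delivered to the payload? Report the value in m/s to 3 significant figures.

Δv ≈ 7610 m/s

Ignition mass of stage 1 = 121,000+11,700 + 25,600+4,000 + 4,590 = 166,890 kg.
Stage 1: m₀ = 166,890 kg, m_f = 166,890 − 121,000 = 45,890 kg; Δv = 293×9.81×ln(3.637) = 2874.3×1.2911 ≈ 3711 m/s.
Stage 2: m₀ = 34,190 kg, m_f = 34,190 − 25,600 = 8,590 kg; Δv = 288×9.81×ln(3.98) = 2825.3×1.3813 ≈ 3903 m/s.
Total Δv = 3711 + 3903 = 7614 m/s.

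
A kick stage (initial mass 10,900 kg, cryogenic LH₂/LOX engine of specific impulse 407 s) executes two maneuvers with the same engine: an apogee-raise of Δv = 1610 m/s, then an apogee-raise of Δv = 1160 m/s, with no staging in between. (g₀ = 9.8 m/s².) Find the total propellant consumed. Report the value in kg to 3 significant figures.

v_e = Isp · g₀ = 407 × 9.8 = 3988.6 m/s.
After the first burn: m = 10900 × exp(−1610/3988.6) = 10900 × 0.66788 = 7,279.89 kg.
After the second burn: m = 7,279.89 × exp(−1160/3988.6) = 7,279.89 × 0.74764 = 5,442.74 kg.
Total propellant = m₀ − m_final = 10900 − 5,442.74 = 5,457.26 kg.

total propellant consumed ≈ 5460 kg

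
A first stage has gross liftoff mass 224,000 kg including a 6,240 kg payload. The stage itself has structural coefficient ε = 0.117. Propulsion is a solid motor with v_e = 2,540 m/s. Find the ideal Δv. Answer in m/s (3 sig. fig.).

Δv ≈ 4970 m/s

Stage wet mass = m₀ − payload = 224,000 − 6,240 = 217,760 kg.
Stage dry mass = ε × stage wet mass = 0.117 × 217,760 = 25,477.9 kg.
Burnout mass m_f = stage dry + payload = 25,477.9 + 6,240 = 31,717.9 kg.
Using Δv = v_e ln(m₀/m_f): Δv = v_e · ln(224,000/31,717.9) = 2540.0 × ln(7.062) = 2540.0 × 1.9548 ≈ 4965 m/s.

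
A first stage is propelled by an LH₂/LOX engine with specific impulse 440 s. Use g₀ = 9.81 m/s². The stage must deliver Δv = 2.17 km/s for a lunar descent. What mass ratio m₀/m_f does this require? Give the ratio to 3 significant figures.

v_e = Isp · g₀ = 440 × 9.81 = 4316.4 m/s.
By the Tsiolkovsky rocket equation, m₀/m_f = exp(Δv / v_e) = exp(2170 / 4316.4) = exp(0.5027) = 1.6532.

mass ratio ≈ 1.65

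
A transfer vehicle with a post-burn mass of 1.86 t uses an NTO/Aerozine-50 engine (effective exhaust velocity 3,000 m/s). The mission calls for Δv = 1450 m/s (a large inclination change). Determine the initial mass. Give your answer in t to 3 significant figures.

From the ideal rocket equation, m₀/m_f = exp(Δv / v_e) = exp(1450 / 3000.0) = exp(0.4833) = 1.6215.
m₀ = m_f × 1.6215 = 1.86 × 1.6215 = 3.01599 t.

initial mass ≈ 3.02 t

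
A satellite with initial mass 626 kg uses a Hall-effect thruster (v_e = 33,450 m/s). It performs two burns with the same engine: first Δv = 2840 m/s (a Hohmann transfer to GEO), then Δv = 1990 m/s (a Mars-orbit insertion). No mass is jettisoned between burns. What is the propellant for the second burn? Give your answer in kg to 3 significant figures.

After the first burn: m = 626 × exp(−2840/33450.0) = 626 × 0.91860 = 575.044 kg.
After the second burn: m = 575.044 × exp(−1990/33450.0) = 575.044 × 0.94224 = 541.829 kg.
Second-burn propellant = 575.044 − 541.829 = 33.215 kg.

propellant for the second burn ≈ 33.2 kg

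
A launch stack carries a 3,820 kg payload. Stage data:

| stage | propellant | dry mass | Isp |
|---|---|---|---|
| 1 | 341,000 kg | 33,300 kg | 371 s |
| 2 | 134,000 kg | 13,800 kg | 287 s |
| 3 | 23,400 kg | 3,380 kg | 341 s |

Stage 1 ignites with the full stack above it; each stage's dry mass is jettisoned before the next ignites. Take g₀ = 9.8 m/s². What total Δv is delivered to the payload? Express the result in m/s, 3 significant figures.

Δv ≈ 12200 m/s

Ignition mass of stage 1 = 341,000+33,300 + 134,000+13,800 + 23,400+3,380 + 3,820 = 552,700 kg.
Stage 1: m₀ = 552,700 kg, m_f = 552,700 − 341,000 = 211,700 kg; Δv = 371×9.8×ln(2.611) = 3635.8×0.9596 ≈ 3489 m/s.
Stage 2: m₀ = 178,400 kg, m_f = 178,400 − 134,000 = 44,400 kg; Δv = 287×9.8×ln(4.018) = 2812.6×1.3908 ≈ 3912 m/s.
Stage 3: m₀ = 30,600 kg, m_f = 30,600 − 23,400 = 7,200 kg; Δv = 341×9.8×ln(4.25) = 3341.8×1.4469 ≈ 4835 m/s.
Total Δv = 3489 + 3912 + 4835 = 12236 m/s.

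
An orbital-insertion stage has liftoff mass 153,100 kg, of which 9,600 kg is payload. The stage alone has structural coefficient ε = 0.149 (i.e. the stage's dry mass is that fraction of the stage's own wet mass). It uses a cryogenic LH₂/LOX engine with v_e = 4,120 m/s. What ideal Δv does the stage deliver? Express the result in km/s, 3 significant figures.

Stage wet mass = m₀ − payload = 153,100 − 9,600 = 143,500 kg.
Stage dry mass = ε × stage wet mass = 0.149 × 143,500 = 21,381.5 kg.
Burnout mass m_f = stage dry + payload = 21,381.5 + 9,600 = 30,981.5 kg.
From the ideal rocket equation, Δv = v_e · ln(153,100/30,981.5) = 4120.0 × ln(4.942) = 4120.0 × 1.5977 ≈ 6583 m/s.

Δv ≈ 6.58 km/s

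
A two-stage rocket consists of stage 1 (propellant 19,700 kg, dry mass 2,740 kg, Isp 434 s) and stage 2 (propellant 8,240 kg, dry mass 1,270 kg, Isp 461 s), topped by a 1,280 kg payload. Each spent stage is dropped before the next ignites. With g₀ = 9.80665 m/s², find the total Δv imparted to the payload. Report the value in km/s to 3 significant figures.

Ignition mass of stage 1 = 19,700+2,740 + 8,240+1,270 + 1,280 = 33,230 kg.
Stage 1: m₀ = 33,230 kg, m_f = 33,230 − 19,700 = 13,530 kg; Δv = 434×9.80665×ln(2.456) = 4256.1×0.8985 ≈ 3824 m/s.
Stage 2: m₀ = 10,790 kg, m_f = 10,790 − 8,240 = 2,550 kg; Δv = 461×9.80665×ln(4.231) = 4520.9×1.4425 ≈ 6521 m/s.
Total Δv = 3824 + 6521 = 10345 m/s.

Δv ≈ 10.3 km/s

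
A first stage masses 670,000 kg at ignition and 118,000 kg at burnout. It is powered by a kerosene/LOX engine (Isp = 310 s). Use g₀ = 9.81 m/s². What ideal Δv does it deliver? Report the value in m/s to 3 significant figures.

Δv ≈ 5280 m/s

v_e = Isp · g₀ = 310 × 9.81 = 3041.1 m/s.
By the Tsiolkovsky rocket equation, Δv = v_e · ln(m₀/m_f) = 3041.1 × ln(5.678) = 3041.1 × 1.7366 ≈ 5281.2 m/s.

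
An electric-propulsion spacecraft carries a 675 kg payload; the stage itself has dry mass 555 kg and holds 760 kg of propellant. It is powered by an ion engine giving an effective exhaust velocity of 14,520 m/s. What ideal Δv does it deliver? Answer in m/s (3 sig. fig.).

Δv ≈ 6990 m/s

m₀ = payload + dry + propellant = 675 + 555 + 760 = 1,990 kg.
m_f = payload + dry = 675 + 555 = 1,230 kg.
Using Δv = v_e ln(m₀/m_f): Δv = v_e · ln(m₀/m_f) = 14520.0 × ln(1.618) = 14520.0 × 0.4811 ≈ 6985.9 m/s.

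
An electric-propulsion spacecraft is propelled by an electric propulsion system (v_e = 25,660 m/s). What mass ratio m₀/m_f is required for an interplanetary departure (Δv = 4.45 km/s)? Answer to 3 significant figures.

mass ratio ≈ 1.19

m₀/m_f = exp(Δv / v_e) = exp(4450 / 25660.0) = exp(0.1734) = 1.1894.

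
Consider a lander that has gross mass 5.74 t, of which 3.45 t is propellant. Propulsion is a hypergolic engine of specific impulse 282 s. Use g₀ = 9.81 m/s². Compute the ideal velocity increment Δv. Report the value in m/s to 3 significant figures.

Δv ≈ 2540 m/s

v_e = Isp · g₀ = 282 × 9.81 = 2766.4 m/s.
m_f = m₀ − m_prop = 5.74 − 3.45 = 2.29 t.
Rocket equation: Δv = v_e · ln(m₀/m_f) = 2766.4 × ln(2.507) = 2766.4 × 0.9189 ≈ 2542.1 m/s.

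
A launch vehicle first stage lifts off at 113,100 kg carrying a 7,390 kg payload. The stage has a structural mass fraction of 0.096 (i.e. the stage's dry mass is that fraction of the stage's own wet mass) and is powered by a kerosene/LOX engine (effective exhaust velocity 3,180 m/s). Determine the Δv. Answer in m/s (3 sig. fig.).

Δv ≈ 5930 m/s

Stage wet mass = m₀ − payload = 113,100 − 7,390 = 105,710 kg.
Stage dry mass = ε × stage wet mass = 0.096 × 105,710 = 10,148.2 kg.
Burnout mass m_f = stage dry + payload = 10,148.2 + 7,390 = 17,538.2 kg.
From the ideal rocket equation, Δv = v_e · ln(113,100/17,538.2) = 3180.0 × ln(6.449) = 3180.0 × 1.8639 ≈ 5927 m/s.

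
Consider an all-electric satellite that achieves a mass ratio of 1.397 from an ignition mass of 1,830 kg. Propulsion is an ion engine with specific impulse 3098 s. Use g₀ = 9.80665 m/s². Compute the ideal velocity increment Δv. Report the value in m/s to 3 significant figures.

Δv ≈ 10200 m/s

v_e = Isp · g₀ = 3098 × 9.80665 = 30381.0 m/s.
From the ideal rocket equation, Δv = v_e · ln(1.397) = 30381.0 × 0.3343 ≈ 10157.2 m/s.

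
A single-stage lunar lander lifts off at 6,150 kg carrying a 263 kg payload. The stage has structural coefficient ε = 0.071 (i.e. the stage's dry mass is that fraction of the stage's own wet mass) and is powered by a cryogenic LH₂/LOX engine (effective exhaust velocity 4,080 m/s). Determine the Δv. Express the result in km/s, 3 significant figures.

Stage wet mass = m₀ − payload = 6,150 − 263 = 5,887 kg.
Stage dry mass = ε × stage wet mass = 0.071 × 5,887 = 417.977 kg.
Burnout mass m_f = stage dry + payload = 417.977 + 263 = 680.977 kg.
By the Tsiolkovsky rocket equation, Δv = v_e · ln(6,150/680.977) = 4080.0 × ln(9.031) = 4080.0 × 2.2007 ≈ 8979 m/s.

Δv ≈ 8.98 km/s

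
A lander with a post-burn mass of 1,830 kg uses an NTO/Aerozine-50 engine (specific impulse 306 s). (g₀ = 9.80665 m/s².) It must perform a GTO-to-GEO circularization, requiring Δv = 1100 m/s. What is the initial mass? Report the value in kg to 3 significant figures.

v_e = Isp · g₀ = 306 × 9.80665 = 3000.8 m/s.
m₀/m_f = exp(Δv / v_e) = exp(1100 / 3000.8) = exp(0.3666) = 1.4428.
m₀ = m_f × 1.4428 = 1,830 × 1.4428 = 2,640.32 kg.

initial mass ≈ 2640 kg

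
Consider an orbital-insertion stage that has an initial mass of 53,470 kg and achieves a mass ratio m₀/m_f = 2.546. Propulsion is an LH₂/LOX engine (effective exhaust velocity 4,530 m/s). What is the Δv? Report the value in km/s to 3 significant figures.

Δv ≈ 4.23 km/s

By the Tsiolkovsky rocket equation, Δv = v_e · ln(2.546) = 4530.0 × 0.9345 ≈ 4233.4 m/s.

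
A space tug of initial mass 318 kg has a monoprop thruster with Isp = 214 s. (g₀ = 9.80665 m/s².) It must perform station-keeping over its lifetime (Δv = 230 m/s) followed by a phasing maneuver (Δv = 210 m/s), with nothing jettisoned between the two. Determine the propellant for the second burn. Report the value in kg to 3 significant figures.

propellant for the second burn ≈ 27.1 kg

v_e = Isp · g₀ = 214 × 9.80665 = 2098.6 m/s.
After the first burn: m = 318 × exp(−230/2098.6) = 318 × 0.89620 = 284.992 kg.
After the second burn: m = 284.992 × exp(−210/2098.6) = 284.992 × 0.90478 = 257.855 kg.
Second-burn propellant = 284.992 − 257.855 = 27.137 kg.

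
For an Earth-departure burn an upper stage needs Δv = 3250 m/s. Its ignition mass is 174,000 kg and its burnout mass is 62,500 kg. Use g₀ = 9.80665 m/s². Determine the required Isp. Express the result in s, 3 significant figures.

ln(m₀/m_f) = ln(174000/62500) = ln(2.784) = 1.0239.
v_e = Δv / ln(m₀/m_f) = 3250 / 1.0239 = 3174.2 m/s.
Isp = v_e / g₀ = 3174.2 / 9.80665 = 323.7 s.

Isp ≈ 324 s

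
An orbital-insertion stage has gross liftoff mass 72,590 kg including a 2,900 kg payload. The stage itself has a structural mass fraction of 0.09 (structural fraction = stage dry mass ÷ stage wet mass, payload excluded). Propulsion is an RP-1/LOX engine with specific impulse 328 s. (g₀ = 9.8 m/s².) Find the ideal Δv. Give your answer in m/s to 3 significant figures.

Stage wet mass = m₀ − payload = 72,590 − 2,900 = 69,690 kg.
Stage dry mass = ε × stage wet mass = 0.09 × 69,690 = 6,272.1 kg.
Burnout mass m_f = stage dry + payload = 6,272.1 + 2,900 = 9,172.1 kg.
v_e = Isp · g₀ = 328 × 9.8 = 3214.4 m/s.
Δv = v_e · ln(72,590/9,172.1) = 3214.4 × ln(7.914) = 3214.4 × 2.0687 ≈ 6650 m/s.

Δv ≈ 6650 m/s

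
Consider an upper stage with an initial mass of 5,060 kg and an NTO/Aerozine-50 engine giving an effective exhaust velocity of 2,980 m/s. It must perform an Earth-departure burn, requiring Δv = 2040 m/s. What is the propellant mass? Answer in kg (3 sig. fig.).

propellant mass ≈ 2510 kg

By the Tsiolkovsky rocket equation, m₀/m_f = exp(Δv / v_e) = exp(2040 / 2980.0) = exp(0.6846) = 1.9829.
m_f = 5,060 / 1.9829 = 2,551.82 kg, so propellant = m₀ − m_f = 5,060 − 2,551.82 = 2,508.18 kg.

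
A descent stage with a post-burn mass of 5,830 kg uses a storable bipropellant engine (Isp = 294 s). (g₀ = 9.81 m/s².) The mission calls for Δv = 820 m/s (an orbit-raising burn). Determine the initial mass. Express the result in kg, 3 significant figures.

initial mass ≈ 7750 kg

v_e = Isp · g₀ = 294 × 9.81 = 2884.1 m/s.
m₀/m_f = exp(Δv / v_e) = exp(820 / 2884.1) = exp(0.2843) = 1.3288.
m₀ = m_f × 1.3288 = 5,830 × 1.3288 = 7,746.9 kg.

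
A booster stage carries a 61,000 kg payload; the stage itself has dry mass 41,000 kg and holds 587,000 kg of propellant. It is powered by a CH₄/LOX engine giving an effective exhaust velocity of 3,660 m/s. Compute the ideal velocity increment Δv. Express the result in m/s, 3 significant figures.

m₀ = payload + dry + propellant = 61,000 + 41,000 + 587,000 = 689,000 kg.
m_f = payload + dry = 61,000 + 41,000 = 102,000 kg.
Δv = v_e · ln(m₀/m_f) = 3660.0 × ln(6.755) = 3660.0 × 1.9103 ≈ 6991.6 m/s.

Δv ≈ 6990 m/s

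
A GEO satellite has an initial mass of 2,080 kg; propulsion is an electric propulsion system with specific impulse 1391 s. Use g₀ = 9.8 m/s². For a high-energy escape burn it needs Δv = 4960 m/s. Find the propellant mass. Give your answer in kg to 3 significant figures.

propellant mass ≈ 634 kg

v_e = Isp · g₀ = 1391 × 9.8 = 13631.8 m/s.
By the Tsiolkovsky rocket equation, m₀/m_f = exp(Δv / v_e) = exp(4960 / 13631.8) = exp(0.3639) = 1.4389.
m_f = 2,080 / 1.4389 = 1,445.55 kg, so propellant = m₀ − m_f = 2,080 − 1,445.55 = 634.45 kg.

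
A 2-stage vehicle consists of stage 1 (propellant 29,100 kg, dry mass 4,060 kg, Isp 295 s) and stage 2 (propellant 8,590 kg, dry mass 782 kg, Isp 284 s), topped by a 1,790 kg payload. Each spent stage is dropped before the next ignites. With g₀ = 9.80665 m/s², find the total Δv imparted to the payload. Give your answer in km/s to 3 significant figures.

Δv ≈ 7.18 km/s

Ignition mass of stage 1 = 29,100+4,060 + 8,590+782 + 1,790 = 44,322 kg.
Stage 1: m₀ = 44,322 kg, m_f = 44,322 − 29,100 = 15,222 kg; Δv = 295×9.80665×ln(2.912) = 2893.0×1.0687 ≈ 3092 m/s.
Stage 2: m₀ = 11,162 kg, m_f = 11,162 − 8,590 = 2,572 kg; Δv = 284×9.80665×ln(4.34) = 2785.1×1.4678 ≈ 4088 m/s.
Total Δv = 3092 + 4088 = 7180 m/s.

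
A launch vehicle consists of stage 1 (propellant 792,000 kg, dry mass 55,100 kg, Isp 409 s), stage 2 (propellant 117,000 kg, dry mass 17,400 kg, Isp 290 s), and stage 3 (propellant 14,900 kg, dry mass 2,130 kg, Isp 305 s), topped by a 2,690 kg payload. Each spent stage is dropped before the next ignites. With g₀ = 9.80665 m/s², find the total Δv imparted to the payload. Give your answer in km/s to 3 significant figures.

Δv ≈ 14.5 km/s

Ignition mass of stage 1 = 792,000+55,100 + 117,000+17,400 + 14,900+2,130 + 2,690 = 1,001,220 kg.
Stage 1: m₀ = 1,001,220 kg, m_f = 1,001,220 − 792,000 = 209,220 kg; Δv = 409×9.80665×ln(4.785) = 4010.9×1.5656 ≈ 6279 m/s.
Stage 2: m₀ = 154,120 kg, m_f = 154,120 − 117,000 = 37,120 kg; Δv = 290×9.80665×ln(4.152) = 2843.9×1.4236 ≈ 4049 m/s.
Stage 3: m₀ = 19,720 kg, m_f = 19,720 − 14,900 = 4,820 kg; Δv = 305×9.80665×ln(4.091) = 2991.0×1.4089 ≈ 4214 m/s.
Total Δv = 6279 + 4049 + 4214 = 14542 m/s.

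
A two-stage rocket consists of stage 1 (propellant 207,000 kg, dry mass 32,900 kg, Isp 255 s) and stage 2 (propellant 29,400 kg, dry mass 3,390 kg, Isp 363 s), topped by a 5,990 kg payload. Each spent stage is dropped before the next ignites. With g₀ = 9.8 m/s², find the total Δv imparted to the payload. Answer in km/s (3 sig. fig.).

Ignition mass of stage 1 = 207,000+32,900 + 29,400+3,390 + 5,990 = 278,680 kg.
Stage 1: m₀ = 278,680 kg, m_f = 278,680 − 207,000 = 71,680 kg; Δv = 255×9.8×ln(3.888) = 2499.0×1.3579 ≈ 3393 m/s.
Stage 2: m₀ = 38,780 kg, m_f = 38,780 − 29,400 = 9,380 kg; Δv = 363×9.8×ln(4.134) = 3557.4×1.4193 ≈ 5049 m/s.
Total Δv = 3393 + 5049 = 8442 m/s.

Δv ≈ 8.44 km/s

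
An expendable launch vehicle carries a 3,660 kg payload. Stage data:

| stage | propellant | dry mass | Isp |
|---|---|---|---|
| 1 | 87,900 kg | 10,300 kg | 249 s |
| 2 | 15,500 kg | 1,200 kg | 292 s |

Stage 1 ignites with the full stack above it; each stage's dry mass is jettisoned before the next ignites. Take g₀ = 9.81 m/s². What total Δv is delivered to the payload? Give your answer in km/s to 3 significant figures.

Δv ≈ 7.41 km/s

Ignition mass of stage 1 = 87,900+10,300 + 15,500+1,200 + 3,660 = 118,560 kg.
Stage 1: m₀ = 118,560 kg, m_f = 118,560 − 87,900 = 30,660 kg; Δv = 249×9.81×ln(3.867) = 2442.7×1.3525 ≈ 3304 m/s.
Stage 2: m₀ = 20,360 kg, m_f = 20,360 − 15,500 = 4,860 kg; Δv = 292×9.81×ln(4.189) = 2864.5×1.4325 ≈ 4104 m/s.
Total Δv = 3304 + 4104 = 7408 m/s.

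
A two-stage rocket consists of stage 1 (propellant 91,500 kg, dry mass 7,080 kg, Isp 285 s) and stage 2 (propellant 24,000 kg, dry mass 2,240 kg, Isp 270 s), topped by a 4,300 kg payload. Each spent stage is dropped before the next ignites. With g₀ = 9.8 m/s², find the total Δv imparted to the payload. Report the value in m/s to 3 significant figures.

Ignition mass of stage 1 = 91,500+7,080 + 24,000+2,240 + 4,300 = 129,120 kg.
Stage 1: m₀ = 129,120 kg, m_f = 129,120 − 91,500 = 37,620 kg; Δv = 285×9.8×ln(3.432) = 2793.0×1.2332 ≈ 3444 m/s.
Stage 2: m₀ = 30,540 kg, m_f = 30,540 − 24,000 = 6,540 kg; Δv = 270×9.8×ln(4.67) = 2646.0×1.5411 ≈ 4078 m/s.
Total Δv = 3444 + 4078 = 7522 m/s.

Δv ≈ 7520 m/s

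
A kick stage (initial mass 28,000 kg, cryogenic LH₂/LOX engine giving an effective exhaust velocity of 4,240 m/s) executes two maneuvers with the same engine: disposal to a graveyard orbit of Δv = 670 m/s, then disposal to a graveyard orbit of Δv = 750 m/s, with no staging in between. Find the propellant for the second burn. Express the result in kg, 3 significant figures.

propellant for the second burn ≈ 3880 kg

After the first burn: m = 28000 × exp(−670/4240.0) = 28000 × 0.85383 = 23,907.2 kg.
After the second burn: m = 23,907.2 × exp(−750/4240.0) = 23,907.2 × 0.83787 = 20,031.1 kg.
Second-burn propellant = 23,907.2 − 20,031.1 = 3,876.1 kg.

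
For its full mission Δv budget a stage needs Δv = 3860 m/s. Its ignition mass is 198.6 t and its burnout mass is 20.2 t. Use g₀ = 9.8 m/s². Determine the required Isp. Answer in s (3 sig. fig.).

Isp ≈ 172 s

ln(m₀/m_f) = ln(198600/20200) = ln(9.832) = 2.2856.
v_e = Δv / ln(m₀/m_f) = 3860 / 2.2856 = 1688.8 m/s.
Isp = v_e / g₀ = 1688.8 / 9.8 = 172.3 s.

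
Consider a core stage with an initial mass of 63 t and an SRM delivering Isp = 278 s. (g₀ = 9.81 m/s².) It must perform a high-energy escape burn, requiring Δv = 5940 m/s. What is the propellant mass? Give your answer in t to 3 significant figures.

v_e = Isp · g₀ = 278 × 9.81 = 2727.2 m/s.
By the Tsiolkovsky rocket equation, m₀/m_f = exp(Δv / v_e) = exp(5940 / 2727.2) = exp(2.1781) = 8.8293.
m_f = 63 / 8.8293 = 7.13533 t, so propellant = m₀ − m_f = 63 − 7.13533 = 55.86467 t.

propellant mass ≈ 55.9 t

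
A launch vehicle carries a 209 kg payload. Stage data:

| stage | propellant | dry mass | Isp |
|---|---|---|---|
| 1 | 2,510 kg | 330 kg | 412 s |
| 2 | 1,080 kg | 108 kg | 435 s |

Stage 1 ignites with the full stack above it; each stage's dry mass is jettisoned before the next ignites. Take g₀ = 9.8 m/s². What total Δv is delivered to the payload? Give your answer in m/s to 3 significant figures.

Δv ≈ 9950 m/s

Ignition mass of stage 1 = 2,510+330 + 1,080+108 + 209 = 4,237 kg.
Stage 1: m₀ = 4,237 kg, m_f = 4,237 − 2,510 = 1,727 kg; Δv = 412×9.8×ln(2.453) = 4037.6×0.8975 ≈ 3624 m/s.
Stage 2: m₀ = 1,397 kg, m_f = 1,397 − 1,080 = 317 kg; Δv = 435×9.8×ln(4.407) = 4263.0×1.4832 ≈ 6323 m/s.
Total Δv = 3624 + 6323 = 9947 m/s.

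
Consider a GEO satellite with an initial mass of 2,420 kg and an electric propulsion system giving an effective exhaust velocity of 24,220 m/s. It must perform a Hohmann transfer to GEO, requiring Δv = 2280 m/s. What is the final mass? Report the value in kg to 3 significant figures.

final mass ≈ 2200 kg

m₀/m_f = exp(Δv / v_e) = exp(2280 / 24220.0) = exp(0.0941) = 1.0987.
m_f = m₀ / 1.0987 = 2,420 / 1.0987 = 2,202.6 kg.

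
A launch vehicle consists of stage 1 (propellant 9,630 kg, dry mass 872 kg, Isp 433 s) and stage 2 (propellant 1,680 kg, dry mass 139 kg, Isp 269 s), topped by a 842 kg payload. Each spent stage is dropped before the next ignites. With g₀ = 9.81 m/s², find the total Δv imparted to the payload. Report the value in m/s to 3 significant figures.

Δv ≈ 8220 m/s

Ignition mass of stage 1 = 9,630+872 + 1,680+139 + 842 = 13,163 kg.
Stage 1: m₀ = 13,163 kg, m_f = 13,163 − 9,630 = 3,533 kg; Δv = 433×9.81×ln(3.726) = 4247.7×1.3153 ≈ 5587 m/s.
Stage 2: m₀ = 2,661 kg, m_f = 2,661 − 1,680 = 981 kg; Δv = 269×9.81×ln(2.713) = 2638.9×0.9979 ≈ 2633 m/s.
Total Δv = 5587 + 2633 = 8220 m/s.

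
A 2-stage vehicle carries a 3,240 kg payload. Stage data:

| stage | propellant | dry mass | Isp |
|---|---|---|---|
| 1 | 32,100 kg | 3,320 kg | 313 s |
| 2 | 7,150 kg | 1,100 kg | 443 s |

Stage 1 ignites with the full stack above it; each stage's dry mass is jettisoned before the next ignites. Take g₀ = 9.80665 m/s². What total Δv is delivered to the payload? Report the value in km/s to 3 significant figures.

Δv ≈ 7.77 km/s

Ignition mass of stage 1 = 32,100+3,320 + 7,150+1,100 + 3,240 = 46,910 kg.
Stage 1: m₀ = 46,910 kg, m_f = 46,910 − 32,100 = 14,810 kg; Δv = 313×9.80665×ln(3.167) = 3069.5×1.1529 ≈ 3539 m/s.
Stage 2: m₀ = 11,490 kg, m_f = 11,490 − 7,150 = 4,340 kg; Δv = 443×9.80665×ln(2.647) = 4344.3×0.9736 ≈ 4230 m/s.
Total Δv = 3539 + 4230 = 7769 m/s.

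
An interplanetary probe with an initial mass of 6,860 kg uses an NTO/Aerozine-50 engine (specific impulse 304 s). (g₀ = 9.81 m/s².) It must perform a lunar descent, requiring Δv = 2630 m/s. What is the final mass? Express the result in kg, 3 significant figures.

final mass ≈ 2840 kg

v_e = Isp · g₀ = 304 × 9.81 = 2982.2 m/s.
m₀/m_f = exp(Δv / v_e) = exp(2630 / 2982.2) = exp(0.8819) = 2.4155.
m_f = m₀ / 2.4155 = 6,860 / 2.4155 = 2,839.99 kg.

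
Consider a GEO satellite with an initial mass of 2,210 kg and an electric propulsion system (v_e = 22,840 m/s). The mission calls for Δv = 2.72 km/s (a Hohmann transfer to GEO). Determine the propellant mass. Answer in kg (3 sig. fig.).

Rocket equation: m₀/m_f = exp(Δv / v_e) = exp(2720 / 22840.0) = exp(0.1191) = 1.1265.
m_f = 2,210 / 1.1265 = 1,961.83 kg, so propellant = m₀ − m_f = 2,210 − 1,961.83 = 248.17 kg.

propellant mass ≈ 248 kg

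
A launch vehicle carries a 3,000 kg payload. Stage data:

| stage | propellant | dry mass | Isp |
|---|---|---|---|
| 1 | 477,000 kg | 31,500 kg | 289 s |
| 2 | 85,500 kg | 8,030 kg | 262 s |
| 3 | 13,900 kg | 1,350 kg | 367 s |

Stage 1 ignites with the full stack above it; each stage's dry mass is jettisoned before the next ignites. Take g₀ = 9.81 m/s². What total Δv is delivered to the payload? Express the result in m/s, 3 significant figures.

Ignition mass of stage 1 = 477,000+31,500 + 85,500+8,030 + 13,900+1,350 + 3,000 = 620,280 kg.
Stage 1: m₀ = 620,280 kg, m_f = 620,280 − 477,000 = 143,280 kg; Δv = 289×9.81×ln(4.329) = 2835.1×1.4654 ≈ 4154 m/s.
Stage 2: m₀ = 111,780 kg, m_f = 111,780 − 85,500 = 26,280 kg; Δv = 262×9.81×ln(4.253) = 2570.2×1.4477 ≈ 3721 m/s.
Stage 3: m₀ = 18,250 kg, m_f = 18,250 − 13,900 = 4,350 kg; Δv = 367×9.81×ln(4.195) = 3600.3×1.4340 ≈ 5163 m/s.
Total Δv = 4154 + 3721 + 5163 = 13038 m/s.

Δv ≈ 13000 m/s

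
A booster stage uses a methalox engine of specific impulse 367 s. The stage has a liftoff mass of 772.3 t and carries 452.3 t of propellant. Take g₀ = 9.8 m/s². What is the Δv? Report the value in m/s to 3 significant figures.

v_e = Isp · g₀ = 367 × 9.8 = 3596.6 m/s.
m_f = m₀ − m_prop = 772.3 − 452.3 = 320 t.
Δv = v_e · ln(m₀/m_f) = 3596.6 × ln(2.413) = 3596.6 × 0.8811 ≈ 3168.8 m/s.

Δv ≈ 3170 m/s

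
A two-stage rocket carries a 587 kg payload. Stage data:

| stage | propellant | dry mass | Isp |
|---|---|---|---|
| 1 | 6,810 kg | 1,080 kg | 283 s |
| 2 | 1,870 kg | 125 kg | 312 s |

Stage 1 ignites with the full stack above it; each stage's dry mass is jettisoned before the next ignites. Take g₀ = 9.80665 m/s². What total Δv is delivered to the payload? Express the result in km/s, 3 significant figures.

Δv ≈ 6.86 km/s

Ignition mass of stage 1 = 6,810+1,080 + 1,870+125 + 587 = 10,472 kg.
Stage 1: m₀ = 10,472 kg, m_f = 10,472 − 6,810 = 3,662 kg; Δv = 283×9.80665×ln(2.86) = 2775.3×1.0507 ≈ 2916 m/s.
Stage 2: m₀ = 2,582 kg, m_f = 2,582 − 1,870 = 712 kg; Δv = 312×9.80665×ln(3.626) = 3059.7×1.2882 ≈ 3942 m/s.
Total Δv = 2916 + 3942 = 6858 m/s.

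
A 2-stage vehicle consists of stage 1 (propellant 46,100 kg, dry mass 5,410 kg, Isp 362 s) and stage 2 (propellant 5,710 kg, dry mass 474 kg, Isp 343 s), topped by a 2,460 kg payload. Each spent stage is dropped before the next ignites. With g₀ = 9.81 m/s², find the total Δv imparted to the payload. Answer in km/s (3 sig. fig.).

Δv ≈ 8.80 km/s

Ignition mass of stage 1 = 46,100+5,410 + 5,710+474 + 2,460 = 60,154 kg.
Stage 1: m₀ = 60,154 kg, m_f = 60,154 − 46,100 = 14,054 kg; Δv = 362×9.81×ln(4.28) = 3551.2×1.4540 ≈ 5163 m/s.
Stage 2: m₀ = 8,644 kg, m_f = 8,644 − 5,710 = 2,934 kg; Δv = 343×9.81×ln(2.946) = 3364.8×1.0805 ≈ 3636 m/s.
Total Δv = 5163 + 3636 = 8799 m/s.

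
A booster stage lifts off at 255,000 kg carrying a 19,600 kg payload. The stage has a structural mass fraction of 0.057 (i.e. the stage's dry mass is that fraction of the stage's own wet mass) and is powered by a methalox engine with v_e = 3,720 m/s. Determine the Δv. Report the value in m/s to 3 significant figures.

Δv ≈ 7600 m/s

Stage wet mass = m₀ − payload = 255,000 − 19,600 = 235,400 kg.
Stage dry mass = ε × stage wet mass = 0.057 × 235,400 = 13,417.8 kg.
Burnout mass m_f = stage dry + payload = 13,417.8 + 19,600 = 33,017.8 kg.
Rocket equation: Δv = v_e · ln(255,000/33,017.8) = 3720.0 × ln(7.723) = 3720.0 × 2.0442 ≈ 7604 m/s.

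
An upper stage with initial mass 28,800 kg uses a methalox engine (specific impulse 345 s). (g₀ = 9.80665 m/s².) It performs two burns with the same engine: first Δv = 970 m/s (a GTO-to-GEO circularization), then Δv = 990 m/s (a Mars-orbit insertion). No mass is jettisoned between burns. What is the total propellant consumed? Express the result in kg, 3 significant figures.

v_e = Isp · g₀ = 345 × 9.80665 = 3383.3 m/s.
After the first burn: m = 28800 × exp(−970/3383.3) = 28800 × 0.75073 = 21,621 kg.
After the second burn: m = 21,621 × exp(−990/3383.3) = 21,621 × 0.74631 = 16,136 kg.
Total propellant = m₀ − m_final = 28800 − 16,136 = 12,664 kg.

total propellant consumed ≈ 12700 kg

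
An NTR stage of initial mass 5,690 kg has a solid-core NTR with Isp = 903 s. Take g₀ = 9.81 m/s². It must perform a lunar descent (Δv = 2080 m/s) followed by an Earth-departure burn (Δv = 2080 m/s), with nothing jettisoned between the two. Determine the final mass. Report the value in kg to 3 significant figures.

v_e = Isp · g₀ = 903 × 9.81 = 8858.4 m/s.
After the first burn: m = 5690 × exp(−2080/8858.4) = 5690 × 0.79073 = 4,499.25 kg.
After the second burn: m = 4,499.25 × exp(−2080/8858.4) = 4,499.25 × 0.79073 = 3,557.69 kg.

final mass ≈ 3560 kg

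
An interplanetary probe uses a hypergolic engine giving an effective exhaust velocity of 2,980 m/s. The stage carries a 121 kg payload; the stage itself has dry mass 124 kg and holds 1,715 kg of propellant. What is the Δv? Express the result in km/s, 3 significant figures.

Δv ≈ 6.20 km/s

m₀ = payload + dry + propellant = 121 + 124 + 1,715 = 1,960 kg.
m_f = payload + dry = 121 + 124 = 245 kg.
From the ideal rocket equation, Δv = v_e · ln(m₀/m_f) = 2980.0 × ln(8) = 2980.0 × 2.0794 ≈ 6196.7 m/s.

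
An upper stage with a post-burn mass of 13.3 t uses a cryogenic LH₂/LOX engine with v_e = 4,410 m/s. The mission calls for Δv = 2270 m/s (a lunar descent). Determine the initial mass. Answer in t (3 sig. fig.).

initial mass ≈ 22.3 t

Rocket equation: m₀/m_f = exp(Δv / v_e) = exp(2270 / 4410.0) = exp(0.5147) = 1.6732.
m₀ = m_f × 1.6732 = 13.3 × 1.6732 = 22.2536 t.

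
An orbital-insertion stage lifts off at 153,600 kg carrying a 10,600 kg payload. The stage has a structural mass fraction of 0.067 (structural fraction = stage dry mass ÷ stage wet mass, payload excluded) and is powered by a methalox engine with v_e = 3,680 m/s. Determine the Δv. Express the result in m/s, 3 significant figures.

Δv ≈ 7470 m/s

Stage wet mass = m₀ − payload = 153,600 − 10,600 = 143,000 kg.
Stage dry mass = ε × stage wet mass = 0.067 × 143,000 = 9,581 kg.
Burnout mass m_f = stage dry + payload = 9,581 + 10,600 = 20,181 kg.
Using Δv = v_e ln(m₀/m_f): Δv = v_e · ln(153,600/20,181) = 3680.0 × ln(7.611) = 3680.0 × 2.0296 ≈ 7469 m/s.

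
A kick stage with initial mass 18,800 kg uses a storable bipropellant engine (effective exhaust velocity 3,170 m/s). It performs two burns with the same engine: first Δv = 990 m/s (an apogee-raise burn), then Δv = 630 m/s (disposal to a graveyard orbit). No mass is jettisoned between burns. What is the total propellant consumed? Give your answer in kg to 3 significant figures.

After the first burn: m = 18800 × exp(−990/3170.0) = 18800 × 0.73176 = 13,757.1 kg.
After the second burn: m = 13,757.1 × exp(−630/3170.0) = 13,757.1 × 0.81976 = 11,277.5 kg.
Total propellant = m₀ − m_final = 18800 − 11,277.5 = 7,522.5 kg.

total propellant consumed ≈ 7520 kg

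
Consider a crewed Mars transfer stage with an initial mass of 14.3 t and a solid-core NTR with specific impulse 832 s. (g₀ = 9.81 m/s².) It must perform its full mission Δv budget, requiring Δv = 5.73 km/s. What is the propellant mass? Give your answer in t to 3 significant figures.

propellant mass ≈ 7.21 t

v_e = Isp · g₀ = 832 × 9.81 = 8161.9 m/s.
Using Δv = v_e ln(m₀/m_f): m₀/m_f = exp(Δv / v_e) = exp(5730 / 8161.9) = exp(0.7020) = 2.0179.
m_f = 14.3 / 2.0179 = 7.08658 t, so propellant = m₀ − m_f = 14.3 − 7.08658 = 7.21342 t.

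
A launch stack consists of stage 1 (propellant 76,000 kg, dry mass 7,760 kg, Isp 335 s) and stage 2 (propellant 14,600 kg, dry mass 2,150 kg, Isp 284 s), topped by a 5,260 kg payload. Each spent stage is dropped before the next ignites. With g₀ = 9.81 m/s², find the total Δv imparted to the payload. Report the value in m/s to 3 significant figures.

Δv ≈ 7200 m/s

Ignition mass of stage 1 = 76,000+7,760 + 14,600+2,150 + 5,260 = 105,770 kg.
Stage 1: m₀ = 105,770 kg, m_f = 105,770 − 76,000 = 29,770 kg; Δv = 335×9.81×ln(3.553) = 3286.4×1.2678 ≈ 4166 m/s.
Stage 2: m₀ = 22,010 kg, m_f = 22,010 − 14,600 = 7,410 kg; Δv = 284×9.81×ln(2.97) = 2786.0×1.0887 ≈ 3033 m/s.
Total Δv = 4166 + 3033 = 7199 m/s.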